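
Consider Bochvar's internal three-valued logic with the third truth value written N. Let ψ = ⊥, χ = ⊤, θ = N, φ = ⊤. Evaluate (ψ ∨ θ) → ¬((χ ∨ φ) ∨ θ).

ψ ∨ θ = ⊥ ∨ N = N
χ ∨ φ = ⊤ ∨ ⊤ = ⊤
(χ ∨ φ) ∨ θ = ⊤ ∨ N = N
¬((χ ∨ φ) ∨ θ) = ¬N = N
(ψ ∨ θ) → ¬((χ ∨ φ) ∨ θ) = N → N = N

N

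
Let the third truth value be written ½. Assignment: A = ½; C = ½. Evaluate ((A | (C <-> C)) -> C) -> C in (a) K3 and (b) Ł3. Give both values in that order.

½; ⊤

In K3: C <-> C = ½ <-> ½ = ½
A | (C <-> C) = ½ | ½ = ½
(A | (C <-> C)) -> C = ½ -> ½ = ½  [~½ | ½]
((A | (C <-> C)) -> C) -> C = ½ -> ½ = ½
In Ł3: C <-> C = ½ <-> ½ = ⊤  [1 − |½−½|]
A | (C <-> C) = ½ | ⊤ = ⊤
(A | (C <-> C)) -> C = ⊤ -> ½ = ½
((A | (C <-> C)) -> C) -> C = ½ -> ½ = ⊤
They differ because K3 and Ł3 treat ½ differently under implication.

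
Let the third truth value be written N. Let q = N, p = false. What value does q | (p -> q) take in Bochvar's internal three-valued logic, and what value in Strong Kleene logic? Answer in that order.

N; true

In Bochvar's internal three-valued logic: p -> q = false -> N = N  [any arg is the third value ⇒ result is the third value]
q | (p -> q) = N | N = N
In Strong Kleene logic: p -> q = false -> N = true  [~false | N]
q | (p -> q) = N | true = true
They differ because Bochvar's internal three-valued logic and Strong Kleene logic treat N differently under the binary connectives.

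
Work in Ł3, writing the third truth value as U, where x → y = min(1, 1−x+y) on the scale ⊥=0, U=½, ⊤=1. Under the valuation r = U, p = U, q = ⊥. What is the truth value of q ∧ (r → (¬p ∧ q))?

¬p = ¬U = U
¬p ∧ q = U ∧ ⊥ = ⊥
r → (¬p ∧ q) = U → ⊥ = U
q ∧ (r → (¬p ∧ q)) = ⊥ ∧ U = ⊥

⊥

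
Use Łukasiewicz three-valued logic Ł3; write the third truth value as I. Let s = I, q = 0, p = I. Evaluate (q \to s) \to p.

q \to s = 0 \to I = 1
(q \to s) \to p = 1 \to I = I

I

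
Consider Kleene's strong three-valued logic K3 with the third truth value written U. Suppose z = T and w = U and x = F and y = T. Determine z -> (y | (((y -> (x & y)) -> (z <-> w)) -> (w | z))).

T

x & y = F & T = F
y -> (x & y) = T -> F = F
z <-> w = T <-> U = U
(y -> (x & y)) -> (z <-> w) = F -> U = T  [~F | U]
w | z = U | T = T
((y -> (x & y)) -> (z <-> w)) -> (w | z) = T -> T = T
y | (((y -> (x & y)) -> (z <-> w)) -> (w | z)) = T | T = T
z -> (y | (((y -> (x & y)) -> (z <-> w)) -> (w | z))) = T -> T = T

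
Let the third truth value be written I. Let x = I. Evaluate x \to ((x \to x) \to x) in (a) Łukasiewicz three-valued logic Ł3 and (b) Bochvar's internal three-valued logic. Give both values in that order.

In Łukasiewicz three-valued logic Ł3: x \to x = I \to I = true  [min(1, 1−½+½)]
(x \to x) \to x = true \to I = I
x \to ((x \to x) \to x) = I \to I = true
In Bochvar's internal three-valued logic: x \to x = I \to I = I  [any arg is the third value ⇒ result is the third value]
(x \to x) \to x = I \to I = I
x \to ((x \to x) \to x) = I \to I = I
They differ because Łukasiewicz three-valued logic Ł3 and Bochvar's internal three-valued logic treat I differently under the binary connectives.

true; I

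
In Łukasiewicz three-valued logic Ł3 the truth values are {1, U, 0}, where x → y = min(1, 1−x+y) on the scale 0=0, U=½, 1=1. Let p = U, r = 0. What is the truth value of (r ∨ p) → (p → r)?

r ∨ p = 0 ∨ U = U
p → r = U → 0 = U  [min(1, 1−½+0)]
(r ∨ p) → (p → r) = U → U = 1

1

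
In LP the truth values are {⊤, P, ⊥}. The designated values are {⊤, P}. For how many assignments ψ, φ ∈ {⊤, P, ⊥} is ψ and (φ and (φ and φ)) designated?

4

Designated under: (ψ=⊤, φ=⊤); (ψ=⊤, φ=P); (ψ=P, φ=⊤); (ψ=P, φ=P).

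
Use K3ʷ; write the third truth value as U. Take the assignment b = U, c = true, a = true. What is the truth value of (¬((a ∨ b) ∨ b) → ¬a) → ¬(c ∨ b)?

a ∨ b = true ∨ U = U
(a ∨ b) ∨ b = U ∨ U = U
¬((a ∨ b) ∨ b) = ¬U = U
¬a = ¬true = false
¬((a ∨ b) ∨ b) → ¬a = U → false = U
c ∨ b = true ∨ U = U
¬(c ∨ b) = ¬U = U
(¬((a ∨ b) ∨ b) → ¬a) → ¬(c ∨ b) = U → U = U

U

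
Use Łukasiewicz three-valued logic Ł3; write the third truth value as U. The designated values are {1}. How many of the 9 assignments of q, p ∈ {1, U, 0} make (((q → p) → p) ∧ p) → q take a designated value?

Of the 9 assignments, 6 give a value in {1}.

6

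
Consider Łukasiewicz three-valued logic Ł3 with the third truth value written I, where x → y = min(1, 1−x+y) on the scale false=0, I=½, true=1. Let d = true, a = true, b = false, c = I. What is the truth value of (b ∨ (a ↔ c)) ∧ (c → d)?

I

a ↔ c = true ↔ I = I  [1 − |1−½|]
b ∨ (a ↔ c) = false ∨ I = I
c → d = I → true = true
(b ∨ (a ↔ c)) ∧ (c → d) = I ∧ true = I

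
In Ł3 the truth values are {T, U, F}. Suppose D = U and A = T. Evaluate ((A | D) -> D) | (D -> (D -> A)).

T

A | D = T | U = T
(A | D) -> D = T -> U = U
D -> A = U -> T = T
D -> (D -> A) = U -> T = T
((A | D) -> D) | (D -> (D -> A)) = U | T = T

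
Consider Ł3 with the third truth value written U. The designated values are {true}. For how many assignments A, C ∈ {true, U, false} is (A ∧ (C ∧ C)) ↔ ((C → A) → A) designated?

3

Designated under: (A=true, C=true); (A=U, C=U); (A=false, C=false).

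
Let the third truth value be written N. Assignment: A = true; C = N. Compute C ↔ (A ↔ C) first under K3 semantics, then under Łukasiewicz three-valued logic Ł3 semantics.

In K3: A ↔ C = true ↔ N = N
C ↔ (A ↔ C) = N ↔ N = N
In Łukasiewicz three-valued logic Ł3: A ↔ C = true ↔ N = N  [1 − |1−½|]
C ↔ (A ↔ C) = N ↔ N = true
They differ because K3 and Łukasiewicz three-valued logic Ł3 treat N differently under implication.

N; true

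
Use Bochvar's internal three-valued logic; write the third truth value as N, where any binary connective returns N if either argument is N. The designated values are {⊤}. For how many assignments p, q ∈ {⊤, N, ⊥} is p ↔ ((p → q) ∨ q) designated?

1

Designated under: (p=⊤, q=⊤).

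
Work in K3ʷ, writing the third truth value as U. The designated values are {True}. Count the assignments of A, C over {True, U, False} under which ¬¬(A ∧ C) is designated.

Designated under: (A=True, C=True).

1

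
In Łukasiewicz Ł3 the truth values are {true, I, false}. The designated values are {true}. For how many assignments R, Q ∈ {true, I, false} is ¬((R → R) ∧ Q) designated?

Designated under: (R=true, Q=false); (R=I, Q=false); (R=false, Q=false).

3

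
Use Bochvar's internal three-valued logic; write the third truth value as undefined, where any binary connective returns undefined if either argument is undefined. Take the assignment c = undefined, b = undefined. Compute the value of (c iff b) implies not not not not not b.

undefined

c iff b = undefined iff undefined = undefined
not b = not undefined = undefined
not not b = not undefined = undefined
not not not b = not undefined = undefined
not not not not b = not undefined = undefined
not not not not not b = not undefined = undefined
(c iff b) implies not not not not not b = undefined implies undefined = undefined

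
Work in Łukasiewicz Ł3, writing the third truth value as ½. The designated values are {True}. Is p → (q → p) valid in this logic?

Every assignment of p, q over {True, ½, False} gives a value in {True}.
In particular, with p=½, q=½: p → (q → p) = True.

Yes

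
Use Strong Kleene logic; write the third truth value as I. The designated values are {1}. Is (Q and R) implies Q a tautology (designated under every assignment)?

No

Countermodel: Q=I, R=1 gives I, which is not designated.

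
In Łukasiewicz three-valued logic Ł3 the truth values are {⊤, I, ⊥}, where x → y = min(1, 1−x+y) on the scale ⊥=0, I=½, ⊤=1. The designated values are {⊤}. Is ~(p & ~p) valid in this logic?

Countermodel: p=I gives I, which is not designated.

No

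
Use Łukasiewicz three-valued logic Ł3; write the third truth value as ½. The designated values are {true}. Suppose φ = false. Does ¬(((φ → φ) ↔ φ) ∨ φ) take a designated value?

φ → φ = false → false = true
(φ → φ) ↔ φ = true ↔ false = false
((φ → φ) ↔ φ) ∨ φ = false ∨ false = false
¬(((φ → φ) ↔ φ) ∨ φ) = ¬false = true
true ∈ {true}.

Yes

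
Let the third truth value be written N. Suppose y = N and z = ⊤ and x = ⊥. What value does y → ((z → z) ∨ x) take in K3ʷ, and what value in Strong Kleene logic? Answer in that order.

In K3ʷ: z → z = ⊤ → ⊤ = ⊤
(z → z) ∨ x = ⊤ ∨ ⊥ = ⊤
y → ((z → z) ∨ x) = N → ⊤ = N  [any arg is the third value ⇒ result is the third value]
In Strong Kleene logic: z → z = ⊤ → ⊤ = ⊤
(z → z) ∨ x = ⊤ ∨ ⊥ = ⊤
y → ((z → z) ∨ x) = N → ⊤ = ⊤  [¬N ∨ ⊤]
They differ because K3ʷ and Strong Kleene logic treat N differently under the binary connectives.

N; ⊤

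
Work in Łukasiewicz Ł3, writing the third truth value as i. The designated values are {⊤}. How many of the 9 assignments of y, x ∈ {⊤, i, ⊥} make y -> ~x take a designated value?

6

Of the 9 assignments, 6 give a value in {⊤}.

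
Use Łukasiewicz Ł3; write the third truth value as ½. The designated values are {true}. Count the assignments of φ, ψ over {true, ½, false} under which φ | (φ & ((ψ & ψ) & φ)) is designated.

Designated under: (φ=true, ψ=true); (φ=true, ψ=½); (φ=true, ψ=false).

3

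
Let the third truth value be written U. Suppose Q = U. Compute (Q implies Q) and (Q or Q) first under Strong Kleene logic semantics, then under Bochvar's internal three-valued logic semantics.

In Strong Kleene logic: Q implies Q = U implies U = U  [not U or U]
Q or Q = U or U = U
(Q implies Q) and (Q or Q) = U and U = U
In Bochvar's internal three-valued logic: Q implies Q = U implies U = U  [any arg is the third value ⇒ result is the third value]
Q or Q = U or U = U
(Q implies Q) and (Q or Q) = U and U = U

U; U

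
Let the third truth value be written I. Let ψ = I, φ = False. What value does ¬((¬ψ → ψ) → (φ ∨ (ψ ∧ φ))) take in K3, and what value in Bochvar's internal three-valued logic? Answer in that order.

In K3: ¬ψ = ¬I = I
¬ψ → ψ = I → I = I
ψ ∧ φ = I ∧ False = False
φ ∨ (ψ ∧ φ) = False ∨ False = False
(¬ψ → ψ) → (φ ∨ (ψ ∧ φ)) = I → False = I
¬((¬ψ → ψ) → (φ ∨ (ψ ∧ φ))) = ¬I = I
In Bochvar's internal three-valued logic: ¬ψ = ¬I = I
¬ψ → ψ = I → I = I  [any arg is the third value ⇒ result is the third value]
ψ ∧ φ = I ∧ False = I
φ ∨ (ψ ∧ φ) = False ∨ I = I
(¬ψ → ψ) → (φ ∨ (ψ ∧ φ)) = I → I = I
¬((¬ψ → ψ) → (φ ∨ (ψ ∧ φ))) = ¬I = I

I; I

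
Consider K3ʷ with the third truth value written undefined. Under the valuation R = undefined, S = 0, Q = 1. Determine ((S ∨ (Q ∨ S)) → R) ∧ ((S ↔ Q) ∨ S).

Q ∨ S = 1 ∨ 0 = 1
S ∨ (Q ∨ S) = 0 ∨ 1 = 1
(S ∨ (Q ∨ S)) → R = 1 → undefined = undefined  [any arg is the third value ⇒ result is the third value]
S ↔ Q = 0 ↔ 1 = 0
(S ↔ Q) ∨ S = 0 ∨ 0 = 0
((S ∨ (Q ∨ S)) → R) ∧ ((S ↔ Q) ∨ S) = undefined ∧ 0 = undefined

undefined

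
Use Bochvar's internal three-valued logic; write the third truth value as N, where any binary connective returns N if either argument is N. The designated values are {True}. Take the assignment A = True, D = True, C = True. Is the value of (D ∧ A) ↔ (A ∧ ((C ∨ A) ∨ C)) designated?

Yes

D ∧ A = True ∧ True = True
C ∨ A = True ∨ True = True
(C ∨ A) ∨ C = True ∨ True = True
A ∧ ((C ∨ A) ∨ C) = True ∧ True = True
(D ∧ A) ↔ (A ∧ ((C ∨ A) ∨ C)) = True ↔ True = True
True ∈ {True}.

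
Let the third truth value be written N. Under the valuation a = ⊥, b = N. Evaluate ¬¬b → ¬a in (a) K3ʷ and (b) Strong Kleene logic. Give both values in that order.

N; ⊤

In K3ʷ: ¬b = ¬N = N
¬¬b = ¬N = N
¬a = ¬⊥ = ⊤
¬¬b → ¬a = N → ⊤ = N  [any arg is the third value ⇒ result is the third value]
In Strong Kleene logic: ¬b = ¬N = N
¬¬b = ¬N = N
¬a = ¬⊥ = ⊤
¬¬b → ¬a = N → ⊤ = ⊤
They differ because K3ʷ and Strong Kleene logic treat N differently under the binary connectives.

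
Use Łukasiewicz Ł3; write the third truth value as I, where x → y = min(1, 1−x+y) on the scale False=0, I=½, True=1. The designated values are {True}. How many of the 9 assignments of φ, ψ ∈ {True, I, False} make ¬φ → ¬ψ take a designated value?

Of the 9 assignments, 6 give a value in {True}.

6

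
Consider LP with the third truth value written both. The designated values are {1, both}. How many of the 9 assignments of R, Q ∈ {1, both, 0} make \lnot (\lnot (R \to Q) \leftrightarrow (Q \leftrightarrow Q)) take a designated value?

8

Of the 9 assignments, 8 give a value in {1, both}.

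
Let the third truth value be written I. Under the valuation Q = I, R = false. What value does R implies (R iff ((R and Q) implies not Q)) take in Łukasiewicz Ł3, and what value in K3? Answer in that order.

In Łukasiewicz Ł3: R and Q = false and I = false
not Q = not I = I
(R and Q) implies not Q = false implies I = true  [min(1, 1−0+½)]
R iff ((R and Q) implies not Q) = false iff true = false
R implies (R iff ((R and Q) implies not Q)) = false implies false = true
In K3: R and Q = false and I = false
not Q = not I = I
(R and Q) implies not Q = false implies I = true
R iff ((R and Q) implies not Q) = false iff true = false
R implies (R iff ((R and Q) implies not Q)) = false implies false = true

true; true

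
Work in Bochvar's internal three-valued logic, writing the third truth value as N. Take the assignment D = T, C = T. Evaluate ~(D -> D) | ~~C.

D -> D = T -> T = T
~(D -> D) = ~T = F
~C = ~T = F
~~C = ~F = T
~(D -> D) | ~~C = F | T = T

T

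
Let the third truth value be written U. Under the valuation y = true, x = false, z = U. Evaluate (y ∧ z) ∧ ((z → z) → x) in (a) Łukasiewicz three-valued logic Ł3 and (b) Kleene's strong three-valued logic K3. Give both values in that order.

In Łukasiewicz three-valued logic Ł3: y ∧ z = true ∧ U = U
z → z = U → U = true  [min(1, 1−½+½)]
(z → z) → x = true → false = false
(y ∧ z) ∧ ((z → z) → x) = U ∧ false = false
In Kleene's strong three-valued logic K3: y ∧ z = true ∧ U = U
z → z = U → U = U
(z → z) → x = U → false = U
(y ∧ z) ∧ ((z → z) → x) = U ∧ U = U
They differ because Łukasiewicz three-valued logic Ł3 and Kleene's strong three-valued logic K3 treat U differently under implication.

false; U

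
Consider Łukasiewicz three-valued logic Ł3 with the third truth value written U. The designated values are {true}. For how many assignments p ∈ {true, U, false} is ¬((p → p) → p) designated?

1

p=true: false ·
p=U: U ·
p=false: true ✓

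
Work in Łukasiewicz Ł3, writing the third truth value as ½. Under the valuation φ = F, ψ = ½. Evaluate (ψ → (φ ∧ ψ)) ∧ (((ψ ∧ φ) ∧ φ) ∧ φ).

φ ∧ ψ = F ∧ ½ = F
ψ → (φ ∧ ψ) = ½ → F = ½  [min(1, 1−½+0)]
ψ ∧ φ = ½ ∧ F = F
(ψ ∧ φ) ∧ φ = F ∧ F = F
((ψ ∧ φ) ∧ φ) ∧ φ = F ∧ F = F
(ψ → (φ ∧ ψ)) ∧ (((ψ ∧ φ) ∧ φ) ∧ φ) = ½ ∧ F = F

F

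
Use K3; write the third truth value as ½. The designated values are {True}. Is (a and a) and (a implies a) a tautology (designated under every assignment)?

No

Countermodel: a=½ gives ½, which is not designated.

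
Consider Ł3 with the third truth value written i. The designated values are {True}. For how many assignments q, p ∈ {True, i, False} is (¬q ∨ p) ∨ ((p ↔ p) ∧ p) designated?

5

Of the 9 assignments, 5 give a value in {True}.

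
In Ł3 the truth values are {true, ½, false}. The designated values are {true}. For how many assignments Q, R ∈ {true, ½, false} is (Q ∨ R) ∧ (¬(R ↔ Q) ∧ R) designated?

Designated under: (Q=false, R=true).

1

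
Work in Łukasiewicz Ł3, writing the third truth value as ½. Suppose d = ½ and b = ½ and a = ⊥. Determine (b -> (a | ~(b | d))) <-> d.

½

b | d = ½ | ½ = ½
~(b | d) = ~½ = ½
a | ~(b | d) = ⊥ | ½ = ½
b -> (a | ~(b | d)) = ½ -> ½ = ⊤
(b -> (a | ~(b | d))) <-> d = ⊤ <-> ½ = ½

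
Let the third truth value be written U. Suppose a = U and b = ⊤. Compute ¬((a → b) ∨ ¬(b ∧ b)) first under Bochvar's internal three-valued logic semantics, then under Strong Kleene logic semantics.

In Bochvar's internal three-valued logic: a → b = U → ⊤ = U  [any arg is the third value ⇒ result is the third value]
b ∧ b = ⊤ ∧ ⊤ = ⊤
¬(b ∧ b) = ¬⊤ = ⊥
(a → b) ∨ ¬(b ∧ b) = U ∨ ⊥ = U
¬((a → b) ∨ ¬(b ∧ b)) = ¬U = U
In Strong Kleene logic: a → b = U → ⊤ = ⊤  [¬U ∨ ⊤]
b ∧ b = ⊤ ∧ ⊤ = ⊤
¬(b ∧ b) = ¬⊤ = ⊥
(a → b) ∨ ¬(b ∧ b) = ⊤ ∨ ⊥ = ⊤
¬((a → b) ∨ ¬(b ∧ b)) = ¬⊤ = ⊥
They differ because Bochvar's internal three-valued logic and Strong Kleene logic treat U differently under the binary connectives.

U; ⊥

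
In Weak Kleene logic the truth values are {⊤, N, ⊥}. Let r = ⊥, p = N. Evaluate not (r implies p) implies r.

N

r implies p = ⊥ implies N = N
not (r implies p) = not N = N
not (r implies p) implies r = N implies ⊥ = N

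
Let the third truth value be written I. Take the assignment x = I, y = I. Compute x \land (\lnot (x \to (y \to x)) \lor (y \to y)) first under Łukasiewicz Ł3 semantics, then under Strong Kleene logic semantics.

In Łukasiewicz Ł3: y \to x = I \to I = T  [min(1, 1−½+½)]
x \to (y \to x) = I \to T = T
\lnot (x \to (y \to x)) = \lnot T = F
y \to y = I \to I = T
\lnot (x \to (y \to x)) \lor (y \to y) = F \lor T = T
x \land (\lnot (x \to (y \to x)) \lor (y \to y)) = I \land T = I
In Strong Kleene logic: y \to x = I \to I = I  [\lnot I \lor I]
x \to (y \to x) = I \to I = I
\lnot (x \to (y \to x)) = \lnot I = I
y \to y = I \to I = I
\lnot (x \to (y \to x)) \lor (y \to y) = I \lor I = I
x \land (\lnot (x \to (y \to x)) \lor (y \to y)) = I \land I = I

I; I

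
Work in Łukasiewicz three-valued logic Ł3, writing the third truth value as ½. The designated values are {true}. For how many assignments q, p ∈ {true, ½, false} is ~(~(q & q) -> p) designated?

1

Designated under: (q=false, p=false).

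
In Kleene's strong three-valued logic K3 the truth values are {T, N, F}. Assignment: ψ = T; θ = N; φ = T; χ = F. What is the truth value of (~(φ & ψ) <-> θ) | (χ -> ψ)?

φ & ψ = T & T = T
~(φ & ψ) = ~T = F
~(φ & ψ) <-> θ = F <-> N = N
χ -> ψ = F -> T = T
(~(φ & ψ) <-> θ) | (χ -> ψ) = N | T = T

T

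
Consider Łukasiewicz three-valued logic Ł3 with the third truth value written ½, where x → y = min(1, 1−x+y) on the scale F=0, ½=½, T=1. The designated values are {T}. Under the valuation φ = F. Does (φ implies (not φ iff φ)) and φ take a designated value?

No

not φ = not F = T
not φ iff φ = T iff F = F
φ implies (not φ iff φ) = F implies F = T
(φ implies (not φ iff φ)) and φ = T and F = F
F ∉ {T}.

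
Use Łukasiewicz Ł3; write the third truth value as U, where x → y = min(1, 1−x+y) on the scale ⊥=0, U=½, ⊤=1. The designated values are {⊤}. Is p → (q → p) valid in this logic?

Yes

Every assignment of p, q over {⊤, U, ⊥} gives a value in {⊤}.
In particular, with p=U, q=U: p → (q → p) = ⊤.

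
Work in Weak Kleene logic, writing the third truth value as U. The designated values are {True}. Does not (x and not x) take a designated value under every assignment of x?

No

Countermodel: x=U gives U, which is not designated.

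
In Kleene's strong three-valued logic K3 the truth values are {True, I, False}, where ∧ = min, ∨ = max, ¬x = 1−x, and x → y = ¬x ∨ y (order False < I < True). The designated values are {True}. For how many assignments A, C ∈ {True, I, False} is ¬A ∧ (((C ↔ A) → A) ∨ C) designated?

1

Designated under: (A=False, C=True).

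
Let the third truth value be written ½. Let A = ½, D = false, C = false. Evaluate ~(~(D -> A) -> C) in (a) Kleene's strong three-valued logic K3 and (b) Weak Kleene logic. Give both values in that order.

false; ½

In Kleene's strong three-valued logic K3: D -> A = false -> ½ = true
~(D -> A) = ~true = false
~(D -> A) -> C = false -> false = true
~(~(D -> A) -> C) = ~true = false
In Weak Kleene logic: D -> A = false -> ½ = ½  [any arg is the third value ⇒ result is the third value]
~(D -> A) = ~½ = ½
~(D -> A) -> C = ½ -> false = ½
~(~(D -> A) -> C) = ~½ = ½
They differ because Kleene's strong three-valued logic K3 and Weak Kleene logic treat ½ differently under the binary connectives.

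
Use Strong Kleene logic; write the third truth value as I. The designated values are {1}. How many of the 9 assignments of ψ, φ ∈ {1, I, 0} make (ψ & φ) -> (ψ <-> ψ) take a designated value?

7

Of the 9 assignments, 7 give a value in {1}.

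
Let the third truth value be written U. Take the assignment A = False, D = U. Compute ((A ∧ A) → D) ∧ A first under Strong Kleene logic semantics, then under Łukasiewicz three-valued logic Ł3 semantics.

False; False

In Strong Kleene logic: A ∧ A = False ∧ False = False
(A ∧ A) → D = False → U = True  [¬False ∨ U]
((A ∧ A) → D) ∧ A = True ∧ False = False
In Łukasiewicz three-valued logic Ł3: A ∧ A = False ∧ False = False
(A ∧ A) → D = False → U = True  [min(1, 1−0+½)]
((A ∧ A) → D) ∧ A = True ∧ False = False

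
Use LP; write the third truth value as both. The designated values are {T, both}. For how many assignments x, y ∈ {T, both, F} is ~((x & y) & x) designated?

8

Of the 9 assignments, 8 give a value in {T, both}.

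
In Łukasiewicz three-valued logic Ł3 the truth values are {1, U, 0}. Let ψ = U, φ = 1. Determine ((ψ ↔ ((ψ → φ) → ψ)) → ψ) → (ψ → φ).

ψ → φ = U → 1 = 1  [min(1, 1−½+1)]
(ψ → φ) → ψ = 1 → U = U
ψ ↔ ((ψ → φ) → ψ) = U ↔ U = 1
(ψ ↔ ((ψ → φ) → ψ)) → ψ = 1 → U = U
ψ → φ = U → 1 = 1
((ψ ↔ ((ψ → φ) → ψ)) → ψ) → (ψ → φ) = U → 1 = 1

1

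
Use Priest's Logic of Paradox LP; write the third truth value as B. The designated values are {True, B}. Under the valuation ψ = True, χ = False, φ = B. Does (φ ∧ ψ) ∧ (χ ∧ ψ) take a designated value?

φ ∧ ψ = B ∧ True = B
χ ∧ ψ = False ∧ True = False
(φ ∧ ψ) ∧ (χ ∧ ψ) = B ∧ False = False
False ∉ {True, B}.

No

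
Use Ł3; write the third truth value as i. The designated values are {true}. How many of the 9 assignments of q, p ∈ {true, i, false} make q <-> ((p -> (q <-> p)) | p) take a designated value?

Designated under: (q=true, p=true); (q=true, p=i); (q=true, p=false).

3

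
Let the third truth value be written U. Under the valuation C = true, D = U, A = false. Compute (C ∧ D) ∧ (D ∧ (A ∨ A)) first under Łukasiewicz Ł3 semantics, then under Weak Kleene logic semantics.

false; U

In Łukasiewicz Ł3: C ∧ D = true ∧ U = U
A ∨ A = false ∨ false = false
D ∧ (A ∨ A) = U ∧ false = false
(C ∧ D) ∧ (D ∧ (A ∨ A)) = U ∧ false = false
In Weak Kleene logic: C ∧ D = true ∧ U = U
A ∨ A = false ∨ false = false
D ∧ (A ∨ A) = U ∧ false = U
(C ∧ D) ∧ (D ∧ (A ∨ A)) = U ∧ U = U
They differ because Łukasiewicz Ł3 and Weak Kleene logic treat U differently under the binary connectives.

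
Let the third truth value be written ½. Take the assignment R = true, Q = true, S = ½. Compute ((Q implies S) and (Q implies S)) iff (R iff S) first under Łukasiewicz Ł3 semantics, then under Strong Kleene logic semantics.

true; ½

In Łukasiewicz Ł3: Q implies S = true implies ½ = ½  [min(1, 1−1+½)]
Q implies S = true implies ½ = ½
(Q implies S) and (Q implies S) = ½ and ½ = ½
R iff S = true iff ½ = ½
((Q implies S) and (Q implies S)) iff (R iff S) = ½ iff ½ = true
In Strong Kleene logic: Q implies S = true implies ½ = ½  [not true or ½]
Q implies S = true implies ½ = ½
(Q implies S) and (Q implies S) = ½ and ½ = ½
R iff S = true iff ½ = ½
((Q implies S) and (Q implies S)) iff (R iff S) = ½ iff ½ = ½
They differ because Łukasiewicz Ł3 and Strong Kleene logic treat ½ differently under implication.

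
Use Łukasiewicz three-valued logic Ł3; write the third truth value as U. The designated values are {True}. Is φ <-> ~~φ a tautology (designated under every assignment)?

Every assignment of φ over {True, U, False} gives a value in {True}.
In particular, with φ=U: φ <-> ~~φ = True.

Yes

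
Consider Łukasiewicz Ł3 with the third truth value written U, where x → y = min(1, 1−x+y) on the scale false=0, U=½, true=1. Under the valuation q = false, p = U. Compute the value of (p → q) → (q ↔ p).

p → q = U → false = U
q ↔ p = false ↔ U = U
(p → q) → (q ↔ p) = U → U = true

true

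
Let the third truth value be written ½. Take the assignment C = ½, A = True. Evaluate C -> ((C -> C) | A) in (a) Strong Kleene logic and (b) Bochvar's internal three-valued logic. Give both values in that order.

In Strong Kleene logic: C -> C = ½ -> ½ = ½  [~½ | ½]
(C -> C) | A = ½ | True = True
C -> ((C -> C) | A) = ½ -> True = True
In Bochvar's internal three-valued logic: C -> C = ½ -> ½ = ½
(C -> C) | A = ½ | True = ½
C -> ((C -> C) | A) = ½ -> ½ = ½
They differ because Strong Kleene logic and Bochvar's internal three-valued logic treat ½ differently under the binary connectives.

True; ½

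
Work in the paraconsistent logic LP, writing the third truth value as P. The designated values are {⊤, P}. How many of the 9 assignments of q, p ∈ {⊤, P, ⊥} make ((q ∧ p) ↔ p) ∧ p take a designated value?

Of the 9 assignments, 5 give a value in {⊤, P}.

5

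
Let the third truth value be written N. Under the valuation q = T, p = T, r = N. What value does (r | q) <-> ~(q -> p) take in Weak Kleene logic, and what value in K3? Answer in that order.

N; F

In Weak Kleene logic: r | q = N | T = N
q -> p = T -> T = T
~(q -> p) = ~T = F
(r | q) <-> ~(q -> p) = N <-> F = N
In K3: r | q = N | T = T
q -> p = T -> T = T
~(q -> p) = ~T = F
(r | q) <-> ~(q -> p) = T <-> F = F
They differ because Weak Kleene logic and K3 treat N differently under the binary connectives.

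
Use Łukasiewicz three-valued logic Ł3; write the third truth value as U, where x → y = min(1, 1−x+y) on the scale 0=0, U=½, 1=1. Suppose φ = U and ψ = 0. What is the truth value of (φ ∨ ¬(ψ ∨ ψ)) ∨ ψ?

1

ψ ∨ ψ = 0 ∨ 0 = 0
¬(ψ ∨ ψ) = ¬0 = 1
φ ∨ ¬(ψ ∨ ψ) = U ∨ 1 = 1
(φ ∨ ¬(ψ ∨ ψ)) ∨ ψ = 1 ∨ 0 = 1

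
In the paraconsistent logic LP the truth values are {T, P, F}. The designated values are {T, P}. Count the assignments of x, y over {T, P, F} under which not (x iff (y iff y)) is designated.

Of the 9 assignments, 7 give a value in {T, P}.

7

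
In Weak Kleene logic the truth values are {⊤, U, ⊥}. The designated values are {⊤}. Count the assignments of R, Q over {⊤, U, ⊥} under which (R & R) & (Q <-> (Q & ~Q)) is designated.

1

Designated under: (R=⊤, Q=⊥).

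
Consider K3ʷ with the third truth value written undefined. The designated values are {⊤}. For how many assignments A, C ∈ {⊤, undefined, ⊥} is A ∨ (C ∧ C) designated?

Designated under: (A=⊤, C=⊤); (A=⊤, C=⊥); (A=⊥, C=⊤).

3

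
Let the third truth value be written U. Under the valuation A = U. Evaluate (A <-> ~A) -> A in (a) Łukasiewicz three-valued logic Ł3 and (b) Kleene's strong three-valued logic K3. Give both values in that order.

U; U

In Łukasiewicz three-valued logic Ł3: ~A = ~U = U
A <-> ~A = U <-> U = ⊤  [1 − |½−½|]
(A <-> ~A) -> A = ⊤ -> U = U
In Kleene's strong three-valued logic K3: ~A = ~U = U
A <-> ~A = U <-> U = U
(A <-> ~A) -> A = U -> U = U  [~U | U]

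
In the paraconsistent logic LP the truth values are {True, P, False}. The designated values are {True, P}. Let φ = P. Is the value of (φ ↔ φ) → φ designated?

φ ↔ φ = P ↔ P = P
(φ ↔ φ) → φ = P → P = P
P ∈ {True, P}.

Yes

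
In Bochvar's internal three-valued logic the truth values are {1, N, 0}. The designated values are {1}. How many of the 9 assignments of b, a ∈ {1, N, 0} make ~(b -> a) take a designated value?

Designated under: (b=1, a=0).

1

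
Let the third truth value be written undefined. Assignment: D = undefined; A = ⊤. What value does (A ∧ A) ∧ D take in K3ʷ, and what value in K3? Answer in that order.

In K3ʷ: A ∧ A = ⊤ ∧ ⊤ = ⊤
(A ∧ A) ∧ D = ⊤ ∧ undefined = undefined
In K3: A ∧ A = ⊤ ∧ ⊤ = ⊤
(A ∧ A) ∧ D = ⊤ ∧ undefined = undefined

undefined; undefined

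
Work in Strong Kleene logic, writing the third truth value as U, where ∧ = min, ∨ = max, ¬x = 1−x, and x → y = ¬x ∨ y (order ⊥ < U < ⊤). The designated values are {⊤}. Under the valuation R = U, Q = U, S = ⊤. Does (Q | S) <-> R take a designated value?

Q | S = U | ⊤ = ⊤
(Q | S) <-> R = ⊤ <-> U = U
U ∉ {⊤}.

No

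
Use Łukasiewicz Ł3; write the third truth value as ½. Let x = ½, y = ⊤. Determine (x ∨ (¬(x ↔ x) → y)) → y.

⊤

x ↔ x = ½ ↔ ½ = ⊤  [1 − |½−½|]
¬(x ↔ x) = ¬⊤ = ⊥
¬(x ↔ x) → y = ⊥ → ⊤ = ⊤
x ∨ (¬(x ↔ x) → y) = ½ ∨ ⊤ = ⊤
(x ∨ (¬(x ↔ x) → y)) → y = ⊤ → ⊤ = ⊤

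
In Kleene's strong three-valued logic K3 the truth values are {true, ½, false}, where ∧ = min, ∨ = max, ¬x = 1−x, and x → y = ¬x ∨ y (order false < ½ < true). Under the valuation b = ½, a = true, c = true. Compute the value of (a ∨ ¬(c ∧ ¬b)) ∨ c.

¬b = ¬½ = ½
c ∧ ¬b = true ∧ ½ = ½
¬(c ∧ ¬b) = ¬½ = ½
a ∨ ¬(c ∧ ¬b) = true ∨ ½ = true
(a ∨ ¬(c ∧ ¬b)) ∨ c = true ∨ true = true

true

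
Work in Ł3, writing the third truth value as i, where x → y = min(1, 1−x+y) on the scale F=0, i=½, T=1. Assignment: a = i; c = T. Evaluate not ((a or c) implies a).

a or c = i or T = T
(a or c) implies a = T implies i = i  [min(1, 1−1+½)]
not ((a or c) implies a) = not i = i

i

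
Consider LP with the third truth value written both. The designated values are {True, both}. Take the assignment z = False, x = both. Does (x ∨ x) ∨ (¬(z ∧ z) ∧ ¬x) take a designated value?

x ∨ x = both ∨ both = both
z ∧ z = False ∧ False = False
¬(z ∧ z) = ¬False = True
¬x = ¬both = both
¬(z ∧ z) ∧ ¬x = True ∧ both = both
(x ∨ x) ∨ (¬(z ∧ z) ∧ ¬x) = both ∨ both = both
both ∈ {True, both}.

Yes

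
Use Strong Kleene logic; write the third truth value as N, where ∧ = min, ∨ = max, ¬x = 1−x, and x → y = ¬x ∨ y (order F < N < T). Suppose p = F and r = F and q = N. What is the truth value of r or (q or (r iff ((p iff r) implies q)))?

p iff r = F iff F = T
(p iff r) implies q = T implies N = N  [not T or N]
r iff ((p iff r) implies q) = F iff N = N
q or (r iff ((p iff r) implies q)) = N or N = N
r or (q or (r iff ((p iff r) implies q))) = F or N = N

N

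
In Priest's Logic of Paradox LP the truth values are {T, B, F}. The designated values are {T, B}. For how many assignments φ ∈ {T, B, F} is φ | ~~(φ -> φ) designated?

φ=T: T ✓
φ=B: B ✓
φ=F: T ✓

3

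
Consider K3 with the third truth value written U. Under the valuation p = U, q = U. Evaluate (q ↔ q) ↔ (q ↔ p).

q ↔ q = U ↔ U = U
q ↔ p = U ↔ U = U
(q ↔ q) ↔ (q ↔ p) = U ↔ U = U

U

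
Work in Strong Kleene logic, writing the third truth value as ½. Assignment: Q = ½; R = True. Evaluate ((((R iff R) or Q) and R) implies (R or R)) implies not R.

False

R iff R = True iff True = True
(R iff R) or Q = True or ½ = True
((R iff R) or Q) and R = True and True = True
R or R = True or True = True
(((R iff R) or Q) and R) implies (R or R) = True implies True = True
not R = not True = False
((((R iff R) or Q) and R) implies (R or R)) implies not R = True implies False = False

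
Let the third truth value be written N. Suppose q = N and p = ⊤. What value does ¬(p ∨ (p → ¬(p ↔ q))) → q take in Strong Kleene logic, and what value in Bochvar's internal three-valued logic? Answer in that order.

In Strong Kleene logic: p ↔ q = ⊤ ↔ N = N
¬(p ↔ q) = ¬N = N
p → ¬(p ↔ q) = ⊤ → N = N  [¬⊤ ∨ N]
p ∨ (p → ¬(p ↔ q)) = ⊤ ∨ N = ⊤
¬(p ∨ (p → ¬(p ↔ q))) = ¬⊤ = ⊥
¬(p ∨ (p → ¬(p ↔ q))) → q = ⊥ → N = ⊤
In Bochvar's internal three-valued logic: p ↔ q = ⊤ ↔ N = N
¬(p ↔ q) = ¬N = N
p → ¬(p ↔ q) = ⊤ → N = N  [any arg is the third value ⇒ result is the third value]
p ∨ (p → ¬(p ↔ q)) = ⊤ ∨ N = N
¬(p ∨ (p → ¬(p ↔ q))) = ¬N = N
¬(p ∨ (p → ¬(p ↔ q))) → q = N → N = N
They differ because Strong Kleene logic and Bochvar's internal three-valued logic treat N differently under the binary connectives.

⊤; N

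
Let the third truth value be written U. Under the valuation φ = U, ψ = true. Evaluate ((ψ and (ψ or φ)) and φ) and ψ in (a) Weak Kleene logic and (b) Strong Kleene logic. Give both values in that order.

U; U

In Weak Kleene logic: ψ or φ = true or U = U
ψ and (ψ or φ) = true and U = U
(ψ and (ψ or φ)) and φ = U and U = U
((ψ and (ψ or φ)) and φ) and ψ = U and true = U
In Strong Kleene logic: ψ or φ = true or U = true
ψ and (ψ or φ) = true and true = true
(ψ and (ψ or φ)) and φ = true and U = U
((ψ and (ψ or φ)) and φ) and ψ = U and true = U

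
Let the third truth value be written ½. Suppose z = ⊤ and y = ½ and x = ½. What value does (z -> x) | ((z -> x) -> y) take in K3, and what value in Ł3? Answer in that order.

In K3: z -> x = ⊤ -> ½ = ½  [~⊤ | ½]
z -> x = ⊤ -> ½ = ½
(z -> x) -> y = ½ -> ½ = ½
(z -> x) | ((z -> x) -> y) = ½ | ½ = ½
In Ł3: z -> x = ⊤ -> ½ = ½
z -> x = ⊤ -> ½ = ½
(z -> x) -> y = ½ -> ½ = ⊤
(z -> x) | ((z -> x) -> y) = ½ | ⊤ = ⊤
They differ because K3 and Ł3 treat ½ differently under implication.

½; ⊤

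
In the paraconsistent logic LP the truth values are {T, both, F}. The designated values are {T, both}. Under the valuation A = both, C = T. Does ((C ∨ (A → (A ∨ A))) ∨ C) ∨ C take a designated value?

Yes

A ∨ A = both ∨ both = both
A → (A ∨ A) = both → both = both
C ∨ (A → (A ∨ A)) = T ∨ both = T
(C ∨ (A → (A ∨ A))) ∨ C = T ∨ T = T
((C ∨ (A → (A ∨ A))) ∨ C) ∨ C = T ∨ T = T
T ∈ {T, both}.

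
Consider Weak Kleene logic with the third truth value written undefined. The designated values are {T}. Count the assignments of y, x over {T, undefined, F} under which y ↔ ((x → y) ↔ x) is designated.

3

Designated under: (y=T, x=T); (y=F, x=T); (y=F, x=F).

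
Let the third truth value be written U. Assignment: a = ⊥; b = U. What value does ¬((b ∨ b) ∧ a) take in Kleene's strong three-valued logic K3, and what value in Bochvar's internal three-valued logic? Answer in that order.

In Kleene's strong three-valued logic K3: b ∨ b = U ∨ U = U
(b ∨ b) ∧ a = U ∧ ⊥ = ⊥
¬((b ∨ b) ∧ a) = ¬⊥ = ⊤
In Bochvar's internal three-valued logic: b ∨ b = U ∨ U = U
(b ∨ b) ∧ a = U ∧ ⊥ = U
¬((b ∨ b) ∧ a) = ¬U = U
They differ because Kleene's strong three-valued logic K3 and Bochvar's internal three-valued logic treat U differently under the binary connectives.

⊤; U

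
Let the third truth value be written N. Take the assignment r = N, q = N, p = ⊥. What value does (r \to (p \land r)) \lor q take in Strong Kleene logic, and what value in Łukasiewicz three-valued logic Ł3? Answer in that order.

In Strong Kleene logic: p \land r = ⊥ \land N = ⊥
r \to (p \land r) = N \to ⊥ = N  [\lnot N \lor ⊥]
(r \to (p \land r)) \lor q = N \lor N = N
In Łukasiewicz three-valued logic Ł3: p \land r = ⊥ \land N = ⊥
r \to (p \land r) = N \to ⊥ = N  [min(1, 1−½+0)]
(r \to (p \land r)) \lor q = N \lor N = N

N; N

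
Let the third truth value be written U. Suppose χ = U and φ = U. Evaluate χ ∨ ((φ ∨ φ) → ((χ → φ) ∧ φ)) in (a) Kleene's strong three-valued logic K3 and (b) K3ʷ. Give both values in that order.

U; U

In Kleene's strong three-valued logic K3: φ ∨ φ = U ∨ U = U
χ → φ = U → U = U  [¬U ∨ U]
(χ → φ) ∧ φ = U ∧ U = U
(φ ∨ φ) → ((χ → φ) ∧ φ) = U → U = U
χ ∨ ((φ ∨ φ) → ((χ → φ) ∧ φ)) = U ∨ U = U
In K3ʷ: φ ∨ φ = U ∨ U = U
χ → φ = U → U = U
(χ → φ) ∧ φ = U ∧ U = U
(φ ∨ φ) → ((χ → φ) ∧ φ) = U → U = U
χ ∨ ((φ ∨ φ) → ((χ → φ) ∧ φ)) = U ∨ U = U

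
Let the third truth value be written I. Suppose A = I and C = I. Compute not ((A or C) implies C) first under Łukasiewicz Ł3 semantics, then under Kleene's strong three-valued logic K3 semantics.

In Łukasiewicz Ł3: A or C = I or I = I
(A or C) implies C = I implies I = 1  [min(1, 1−½+½)]
not ((A or C) implies C) = not 1 = 0
In Kleene's strong three-valued logic K3: A or C = I or I = I
(A or C) implies C = I implies I = I  [not I or I]
not ((A or C) implies C) = not I = I
They differ because Łukasiewicz Ł3 and Kleene's strong three-valued logic K3 treat I differently under implication.

0; I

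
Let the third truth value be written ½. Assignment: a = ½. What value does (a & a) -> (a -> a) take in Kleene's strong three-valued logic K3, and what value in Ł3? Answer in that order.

In Kleene's strong three-valued logic K3: a & a = ½ & ½ = ½
a -> a = ½ -> ½ = ½  [~½ | ½]
(a & a) -> (a -> a) = ½ -> ½ = ½
In Ł3: a & a = ½ & ½ = ½
a -> a = ½ -> ½ = True  [min(1, 1−½+½)]
(a & a) -> (a -> a) = ½ -> True = True
They differ because Kleene's strong three-valued logic K3 and Ł3 treat ½ differently under implication.

½; True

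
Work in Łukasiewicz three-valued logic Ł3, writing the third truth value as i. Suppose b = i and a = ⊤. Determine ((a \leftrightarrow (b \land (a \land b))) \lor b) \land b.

a \land b = ⊤ \land i = i
b \land (a \land b) = i \land i = i
a \leftrightarrow (b \land (a \land b)) = ⊤ \leftrightarrow i = i
(a \leftrightarrow (b \land (a \land b))) \lor b = i \lor i = i
((a \leftrightarrow (b \land (a \land b))) \lor b) \land b = i \land i = i

i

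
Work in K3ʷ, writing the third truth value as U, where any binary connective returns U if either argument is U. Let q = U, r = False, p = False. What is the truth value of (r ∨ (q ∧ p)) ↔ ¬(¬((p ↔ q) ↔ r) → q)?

q ∧ p = U ∧ False = U
r ∨ (q ∧ p) = False ∨ U = U
p ↔ q = False ↔ U = U
(p ↔ q) ↔ r = U ↔ False = U
¬((p ↔ q) ↔ r) = ¬U = U
¬((p ↔ q) ↔ r) → q = U → U = U  [any arg is the third value ⇒ result is the third value]
¬(¬((p ↔ q) ↔ r) → q) = ¬U = U
(r ∨ (q ∧ p)) ↔ ¬(¬((p ↔ q) ↔ r) → q) = U ↔ U = U

U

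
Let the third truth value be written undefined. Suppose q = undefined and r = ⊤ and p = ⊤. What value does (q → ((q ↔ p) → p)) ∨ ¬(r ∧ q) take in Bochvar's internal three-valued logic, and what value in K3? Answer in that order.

undefined; ⊤

In Bochvar's internal three-valued logic: q ↔ p = undefined ↔ ⊤ = undefined
(q ↔ p) → p = undefined → ⊤ = undefined  [any arg is the third value ⇒ result is the third value]
q → ((q ↔ p) → p) = undefined → undefined = undefined
r ∧ q = ⊤ ∧ undefined = undefined
¬(r ∧ q) = ¬undefined = undefined
(q → ((q ↔ p) → p)) ∨ ¬(r ∧ q) = undefined ∨ undefined = undefined
In K3: q ↔ p = undefined ↔ ⊤ = undefined
(q ↔ p) → p = undefined → ⊤ = ⊤
q → ((q ↔ p) → p) = undefined → ⊤ = ⊤
r ∧ q = ⊤ ∧ undefined = undefined
¬(r ∧ q) = ¬undefined = undefined
(q → ((q ↔ p) → p)) ∨ ¬(r ∧ q) = ⊤ ∨ undefined = ⊤
They differ because Bochvar's internal three-valued logic and K3 treat undefined differently under the binary connectives.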